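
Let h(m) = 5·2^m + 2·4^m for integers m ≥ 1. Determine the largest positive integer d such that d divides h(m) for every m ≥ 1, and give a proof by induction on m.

Computing the first values: h(1) = 18 and h(2) = 52; gcd(18, 52) = 2, so d ≤ 2.
We prove 2 | 5·2^m + 2·4^m for all m ≥ 1 by induction on m.
When m = 1: h(1) = 18 = 2·(9), so 2 | h(1).
Inductive step: assume the claim holds for m = i, i.e. 2 | h(i). Then
h(i+1) − 4·h(i) = (5·2^(i+1) + 2·4^(i+1)) − 4·(5·2^i + 2·4^i) = (5)·2^i·(2 − 4) = (-10)·2^i. Since 2 | h(i) by the inductive hypothesis, 2 | 4·h(i); and 2 | -10 since -10 = 2·-5. Therefore 2 | h(i+1).
By induction, the statement is established for all m ≥ 1.
Therefore the largest such d is 2.

d = 2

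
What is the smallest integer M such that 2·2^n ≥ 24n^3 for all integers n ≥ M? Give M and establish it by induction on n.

At n = 15: 65536 < 81000, so the inequality fails and M ≥ 16. We prove 2·2^n ≥ 24n^3 for all n ≥ 16.
When n = 16: 2·2^n = 131072 and 24n^3 = 98304, so 131072 ≥ 98304.
Inductive step: suppose the statement holds for some j ≥ 16, so 2·2^j ≥ 24j^3.
Then 2·2^(j + 1) = 2·(2·2^j) ≥ 2·(24j^3).
Also, for j ≥ 16 we have 2·(24j^3) ≥ 24(j+1)^3, since 2 ≥ (1 + 1/j)^3 for all j ≥ 16.
Combining, 2·2^(j + 1) ≥ 24(j+1)^3.
By induction, the statement is established for all n ≥ 16.
Hence the smallest such M is 16.

M = 16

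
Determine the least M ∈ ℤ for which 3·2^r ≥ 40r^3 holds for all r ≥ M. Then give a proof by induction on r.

At r = 15: 98304 < 135000, so the inequality fails and M ≥ 16. We prove 3·2^r ≥ 40r^3 for all r ≥ 16.
When r = 16: 3·2^r = 196608 and 40r^3 = 163840, so 196608 ≥ 163840.
For the inductive step, assume it holds for an arbitrary k ≥ 16, so 3·2^k ≥ 40k^3.
Then 3·2^(k + 1) = 2·(3·2^k) ≥ 2·(40k^3).
Also, for k ≥ 16 we have 2·(40k^3) ≥ 40(k+1)^3, since 2 ≥ (1 + 1/k)^3 for all k ≥ 16.
Combining, 3·2^(k + 1) ≥ 40(k+1)^3.
By induction, the statement is established for all r ≥ 16.
Hence the smallest such M is 16.

M = 16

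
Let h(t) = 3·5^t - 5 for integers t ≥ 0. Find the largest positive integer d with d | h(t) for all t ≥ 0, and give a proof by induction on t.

d = 2

Computing the first values: h(0) = -2 and h(1) = 10; gcd(-2, 10) = 2, so d ≤ 2.
We prove 2 | 3·5^t - 5 for all t ≥ 0 by induction on t.
When t = 0: h(0) = -2 = 2·(-1), so 2 | h(0).
For the inductive step, assume it holds for an arbitrary p ≥ 0, i.e. 2 | h(p). Then
h(p+1) = 3·5^(p+1) - 5 = 5·(3·5^p - 5) + 20 = 5·h(p) + 20. The first term is divisible by 2 by the inductive hypothesis, and 20 is divisible by 2. Hence 2 | h(p+1).
By induction, the statement is established for all t ≥ 0.
Therefore the largest such d is 2.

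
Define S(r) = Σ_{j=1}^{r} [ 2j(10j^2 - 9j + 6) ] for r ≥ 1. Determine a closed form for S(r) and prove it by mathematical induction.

We claim S(r) = r(r + 1)(5r^2 - r + 3) for all r ≥ 1.
For the base case r = 1: S(1) = 14, and the closed form gives 14. They agree.
Inductive step: suppose the statement holds for some j ≥ 1, so S(j) = j(5j^3 + 4j^2 + 2j + 3).
Then S(j+1) = S(j) + (20j^3 + 42j^2 + 36j + 14) = (j(5j^3 + 4j^2 + 2j + 3)) + (20j^3 + 42j^2 + 36j + 14).
Simplifying, S(j+1) = (j + 1)(j + 2)(5j^2 + 9j + 7) = (j+1)((j+1) + 1)(5(j+1)^2 - (j+1) + 3),
which is the closed form with r = j+1.
By the principle of mathematical induction, the result holds for all r ≥ 1.

S(r) = r(r + 1)(5r^2 - r + 3)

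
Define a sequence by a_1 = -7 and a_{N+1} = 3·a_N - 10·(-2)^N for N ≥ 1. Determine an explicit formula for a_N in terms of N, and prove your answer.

a_N = -(-2)^(N + 1) - 3^N

Computing the first terms: a_1 = -7, a_2 = -1, a_3 = -43. This suggests a_N = -(-2)^(N + 1) - 3^N.
For the base case N = 1: the formula gives -7 = -7 = a_1.
Inductive step: assume the claim holds for N = k, so a_k = -(-2)^(k + 1) - 3^k.
Then a_{k+1} = 3·a_k - 10·(-2)^k = 3·(-(-2)^(k + 1) - 3^k) - 10·(-2)^k = -(-2)^(k + 2) - 3^(k + 1) = -(-2)^((k+1) + 1) - 3^(k+1),
which is the claimed formula at N = k+1.
Hence, by induction on N, the claim holds for every N ≥ 1.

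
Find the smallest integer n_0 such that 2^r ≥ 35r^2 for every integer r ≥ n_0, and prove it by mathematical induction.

At r = 12: 4096 < 5040, so the inequality fails and n_0 ≥ 13. We prove 2^r ≥ 35r^2 for all r ≥ 13.
Base case (r = 13): 2^r = 8192 and 35r^2 = 5915, so 8192 ≥ 5915.
For the inductive step, assume it holds for an arbitrary j ≥ 13, so 2^j ≥ 35j^2.
Then 2^(j + 1) = 2·(2^j) ≥ 2·(35j^2).
Also, for j ≥ 13 we have 2·(35j^2) ≥ 35(j+1)^2, since 2 ≥ (1 + 1/j)^2 for all j ≥ 13.
Combining, 2^(j + 1) ≥ 35(j+1)^2.
By the principle of mathematical induction, the result holds for all r ≥ 13.
Hence the smallest such n_0 is 13.

n_0 = 13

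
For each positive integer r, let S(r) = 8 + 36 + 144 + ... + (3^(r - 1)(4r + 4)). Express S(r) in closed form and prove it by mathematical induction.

We claim S(r) = 3^r(2r + 1) - 1 for all r ≥ 1.
When r = 1: S(1) = 8, and the closed form gives 8. They agree.
Inductive step: assume the claim holds for r = k, so S(k) = 3^k(2k + 1) - 1.
Then S(k+1) = S(k) + (4·3^k(k + 2)) = (3^k(2k + 1) - 1) + (4·3^k(k + 2)).
Simplifying, S(k+1) = 6·3^k·k + 9·3^k - 1 = 3^(k+1)(2(k+1) + 1) - 1,
which is the closed form with r = k+1.
This completes the induction.

S(r) = 3^r(2r + 1) - 1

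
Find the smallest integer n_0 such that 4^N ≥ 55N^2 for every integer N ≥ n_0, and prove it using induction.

n_0 = 6

At N = 5: 1024 < 1375, so the inequality fails and n_0 ≥ 6. We prove 4^N ≥ 55N^2 for all N ≥ 6.
Base step (N = 6): 4^N = 4096 and 55N^2 = 1980, so 4096 ≥ 1980.
Inductive step: suppose the statement holds for some p ≥ 6, so 4^p ≥ 55p^2.
Then 4^(p + 1) = 4·(4^p) ≥ 4·(55p^2).
Also, for p ≥ 6 we have 4·(55p^2) ≥ 55(p+1)^2, since 4 ≥ (1 + 1/p)^2 for all p ≥ 6.
Combining, 4^(p + 1) ≥ 55(p+1)^2.
By the principle of mathematical induction, the result holds for all N ≥ 6.
Hence the smallest such n_0 is 6.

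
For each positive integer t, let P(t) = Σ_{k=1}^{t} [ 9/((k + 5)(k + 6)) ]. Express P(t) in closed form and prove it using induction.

P(t) = 3t/(2(t + 6))

We claim P(t) = 3t/(2(t + 6)) for all t ≥ 1.
Base step (t = 1): P(1) = 3/14, and the closed form gives 3/14. They agree.
Inductive step: suppose the statement holds for some k ≥ 1, so P(k) = 3k/(2(k + 6)).
Then P(k+1) = P(k) + (9/((k + 6)(k + 7))) = (3k/(2(k + 6))) + (9/((k + 6)(k + 7))).
Simplifying, P(k+1) = 3(k + 1)/(2(k + 7)) = 3(k+1)/(2((k+1) + 6)),
which is the closed form with t = k+1.
Hence, by induction on t, the claim holds for every t ≥ 1.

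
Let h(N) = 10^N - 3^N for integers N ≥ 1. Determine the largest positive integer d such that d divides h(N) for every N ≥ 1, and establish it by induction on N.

d = 7

Computing the first values: h(1) = 7 and h(2) = 91; gcd(7, 91) = 7, so d ≤ 7.
We prove 7 | 10^N - 3^N for all N ≥ 1 by induction on N.
Base case (N = 1): h(1) = 7 = 7·(1), so 7 | h(1).
For the inductive step, assume it holds for an arbitrary k ≥ 1, i.e. 7 | h(k). Then
10^{k+1} − 3^{k+1} = 10·10^k − 3·3^k = 10·(10^k − 3^k) + (7)·3^k. The first term is divisible by 7 by the inductive hypothesis, and the second term (7)·3^k is divisible by 7 since 7 | 7. Hence 7 | h(k+1).
This completes the induction.
Therefore the largest such d is 7.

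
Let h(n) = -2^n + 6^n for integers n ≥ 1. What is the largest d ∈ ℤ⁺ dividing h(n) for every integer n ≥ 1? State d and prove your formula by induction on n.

d = 4

Computing the first values: h(1) = 4 and h(2) = 32; gcd(4, 32) = 4, so d ≤ 4.
We prove 4 | -2^n + 6^n for all n ≥ 1 by induction on n.
When n = 1: h(1) = 4 = 4·(1), so 4 | h(1).
Suppose the result is true for n = r, i.e. 4 | h(r). Then
6^{r+1} − 2^{r+1} = 6·6^r − 2·2^r = 6·(6^r − 2^r) + (4)·2^r. The first term is divisible by 4 by the inductive hypothesis, and the second term (4)·2^r is divisible by 4 since 4 | 4. Hence 4 | h(r+1).
This completes the induction.
Therefore the largest such d is 4.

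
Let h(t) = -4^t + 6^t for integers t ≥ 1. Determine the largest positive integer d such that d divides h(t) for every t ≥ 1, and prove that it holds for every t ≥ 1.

Computing the first values: h(1) = 2 and h(2) = 20; gcd(2, 20) = 2, so d ≤ 2.
We prove 2 | -4^t + 6^t for all t ≥ 1 by induction on t.
Base case (t = 1): h(1) = 2 = 2·(1), so 2 | h(1).
Inductive step: suppose the statement holds for some p ≥ 1, i.e. 2 | h(p). Then
6^{p+1} − 4^{p+1} = 6·6^p − 4·4^p = 6·(6^p − 4^p) + (2)·4^p. The first term is divisible by 2 by the inductive hypothesis, and the second term (2)·4^p is divisible by 2 since 2 | 2. Hence 2 | h(p+1).
By the principle of mathematical induction, the result holds for all t ≥ 1.
Therefore the largest such d is 2.

d = 2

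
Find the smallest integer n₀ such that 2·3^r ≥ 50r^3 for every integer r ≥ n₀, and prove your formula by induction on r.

At r = 8: 13122 < 25600, so the inequality fails and n₀ ≥ 9. We prove 2·3^r ≥ 50r^3 for all r ≥ 9.
When r = 9: 2·3^r = 39366 and 50r^3 = 36450, so 39366 ≥ 36450.
Suppose the result is true for r = m, so 2·3^m ≥ 50m^3.
Then 2·3^(m + 1) = 3·(2·3^m) ≥ 3·(50m^3).
Also, for m ≥ 9 we have 3·(50m^3) ≥ 50(m+1)^3, since 3 ≥ (1 + 1/m)^3 for all m ≥ 9.
Combining, 2·3^(m + 1) ≥ 50(m+1)^3.
By induction, the statement is established for all r ≥ 9.
Hence the smallest such n₀ is 9.

n₀ = 9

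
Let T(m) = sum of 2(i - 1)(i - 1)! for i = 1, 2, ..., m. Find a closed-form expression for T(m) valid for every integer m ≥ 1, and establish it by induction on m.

T(m) = 2m! - 2

We claim T(m) = 2m! - 2 for all m ≥ 1.
When m = 1: T(1) = 0, and the closed form gives 0. They agree.
Inductive step: suppose the statement holds for some i ≥ 1, so T(i) = 2i! - 2.
Then T(i+1) = T(i) + (2i·i!) = (2i! - 2) + (2i·i!).
Simplifying, T(i+1) = 2(i+1)! - 2,
which is the closed form with m = i+1.
By induction, the statement is established for all m ≥ 1.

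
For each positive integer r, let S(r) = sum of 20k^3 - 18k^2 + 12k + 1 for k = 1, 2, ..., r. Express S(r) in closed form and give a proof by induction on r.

We claim S(r) = r(5r^3 + 4r^2 + 2r + 4) for all r ≥ 1.
Base step (r = 1): S(1) = 15, and the closed form gives 15. They agree.
Inductive step: assume the claim holds for r = k, so S(k) = k(5k^3 + 4k^2 + 2k + 4).
Then S(k+1) = S(k) + (20k^3 + 42k^2 + 36k + 15) = (k(5k^3 + 4k^2 + 2k + 4)) + (20k^3 + 42k^2 + 36k + 15).
Simplifying, S(k+1) = (k + 1)(5k^3 + 19k^2 + 25k + 15) = (k+1)(5(k+1)^3 + 4(k+1)^2 + 2(k+1) + 4),
which is the closed form with r = k+1.
By induction, the statement is established for all r ≥ 1.

S(r) = r(5r^3 + 4r^2 + 2r + 4)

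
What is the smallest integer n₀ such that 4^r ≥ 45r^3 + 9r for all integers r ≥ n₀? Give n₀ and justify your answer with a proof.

n₀ = 7

At r = 6: 4096 < 9774, so the inequality fails and n₀ ≥ 7. We prove 4^r ≥ 45r^3 + 9r for all r ≥ 7.
Base step (r = 7): 4^r = 16384 and 45r^3 + 9r = 15498, so 16384 ≥ 15498.
For the inductive step, assume it holds for an arbitrary i ≥ 7, so 4^i ≥ 45i^3 + 9i.
Then 4^(i + 1) = 4·(4^i) ≥ 4·(45i^3 + 9i).
Also, for i ≥ 7 we have 4·(45i^3 + 9i) ≥ 45(i+1)^3 + 9(i+1), since 4·(45i^3 + 9i) − (45(i+1)^3 + 9(i+1)) = 135i^3 - 135i^2 - 108i - 54, which is nonnegative for all i ≥ 7.
Combining, 4^(i + 1) ≥ 45(i+1)^3 + 9(i+1).
This completes the induction.
Hence the smallest such n₀ is 7.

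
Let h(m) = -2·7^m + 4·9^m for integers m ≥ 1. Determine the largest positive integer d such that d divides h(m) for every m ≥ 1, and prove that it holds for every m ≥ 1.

Computing the first values: h(1) = 22 and h(2) = 226; gcd(22, 226) = 2, so d ≤ 2.
We prove 2 | -2·7^m + 4·9^m for all m ≥ 1 by induction on m.
Base case (m = 1): h(1) = 22 = 2·(11), so 2 | h(1).
Inductive step: suppose the statement holds for some i ≥ 1, i.e. 2 | h(i). Then
h(i+1) − 9·h(i) = (-2·7^(i+1) + 4·9^(i+1)) − 9·(-2·7^i + 4·9^i) = (-2)·7^i·(7 − 9) = (4)·7^i. Since 2 | h(i) by the inductive hypothesis, 2 | 9·h(i); and 2 | 4 since 4 = 2·2. Therefore 2 | h(i+1).
This completes the induction.
Therefore the largest such d is 2.

d = 2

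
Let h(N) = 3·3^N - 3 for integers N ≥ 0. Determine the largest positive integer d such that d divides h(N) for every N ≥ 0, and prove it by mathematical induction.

Computing the first values: h(0) = 0 and h(1) = 6; gcd(0, 6) = 6, so d ≤ 6.
We prove 6 | 3·3^N - 3 for all N ≥ 0 by induction on N.
Base step (N = 0): h(0) = 0 = 6·(0), so 6 | h(0).
Suppose the result is true for N = m, i.e. 6 | h(m). Then
h(m+1) = 3·3^(m+1) - 3 = 3·(3·3^m - 3) + 6 = 3·h(m) + 6. The first term is divisible by 6 by the inductive hypothesis, and 6 is divisible by 6. Hence 6 | h(m+1).
Hence, by induction on N, the claim holds for every N ≥ 0.
Therefore the largest such d is 6.

d = 6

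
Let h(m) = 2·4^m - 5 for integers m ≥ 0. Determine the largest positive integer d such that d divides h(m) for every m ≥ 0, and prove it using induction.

d = 3

Computing the first values: h(0) = -3 and h(1) = 3; gcd(-3, 3) = 3, so d ≤ 3.
We prove 3 | 2·4^m - 5 for all m ≥ 0 by induction on m.
When m = 0: h(0) = -3 = 3·(-1), so 3 | h(0).
Inductive step: suppose the statement holds for some j ≥ 0, i.e. 3 | h(j). Then
h(j+1) = 2·4^(j+1) - 5 = 4·(2·4^j - 5) + 15 = 4·h(j) + 15. The first term is divisible by 3 by the inductive hypothesis, and 15 is divisible by 3. Hence 3 | h(j+1).
By induction, the statement is established for all m ≥ 0.
Therefore the largest such d is 3.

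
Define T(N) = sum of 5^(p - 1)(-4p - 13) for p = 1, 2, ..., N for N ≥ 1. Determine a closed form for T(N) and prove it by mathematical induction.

We claim T(N) = -5^N(N + 3) + 3 for all N ≥ 1.
For the base case N = 1: T(1) = -17, and the closed form gives -17. They agree.
Inductive step: suppose the statement holds for some p ≥ 1, so T(p) = -5^p(p + 3) + 3.
Then T(p+1) = T(p) + (5^p(-4p - 17)) = (-5^p(p + 3) + 3) + (5^p(-4p - 17)).
Simplifying, T(p+1) = -5·5^p·p - 20·5^p + 3 = -5^(p+1)((p+1) + 3) + 3,
which is the closed form with N = p+1.
Hence, by induction on N, the claim holds for every N ≥ 1.

T(N) = -5^N(N + 3) + 3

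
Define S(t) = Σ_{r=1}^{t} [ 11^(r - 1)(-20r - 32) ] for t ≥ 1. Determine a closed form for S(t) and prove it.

We claim S(t) = -11^t(2t + 3) + 3 for all t ≥ 1.
For the base case t = 1: S(1) = -52, and the closed form gives -52. They agree.
Inductive step: assume the claim holds for t = r, so S(r) = -11^r(2r + 3) + 3.
Then S(r+1) = S(r) + (11^r(-20r - 52)) = (-11^r(2r + 3) + 3) + (11^r(-20r - 52)).
Simplifying, S(r+1) = -22·11^r·r - 55·11^r + 3 = -11^(r+1)(2(r+1) + 3) + 3,
which is the closed form with t = r+1.
This completes the induction.

S(t) = -11^t(2t + 3) + 3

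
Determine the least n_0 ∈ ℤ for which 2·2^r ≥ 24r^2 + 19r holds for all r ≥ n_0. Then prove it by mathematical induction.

n_0 = 11

At r = 10: 2048 < 2590, so the inequality fails and n_0 ≥ 11. We prove 2·2^r ≥ 24r^2 + 19r for all r ≥ 11.
When r = 11: 2·2^r = 4096 and 24r^2 + 19r = 3113, so 4096 ≥ 3113.
Inductive step: suppose the statement holds for some p ≥ 11, so 2·2^p ≥ 24p^2 + 19p.
Then 2·2^(p + 1) = 2·(2·2^p) ≥ 2·(24p^2 + 19p).
Also, for p ≥ 11 we have 2·(24p^2 + 19p) ≥ 24(p+1)^2 + 19(p+1), since 2·(24p^2 + 19p) − (24(p+1)^2 + 19(p+1)) = 24p^2 - 29p - 43, which is nonnegative for all p ≥ 11.
Combining, 2·2^(p + 1) ≥ 24(p+1)^2 + 19(p+1).
Hence, by induction on r, the claim holds for every r ≥ 11.
Hence the smallest such n_0 is 11.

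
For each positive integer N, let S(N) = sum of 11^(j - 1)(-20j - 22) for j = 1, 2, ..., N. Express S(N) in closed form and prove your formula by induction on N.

S(N) = -2·11^N(N + 1) + 2

We claim S(N) = -2·11^N(N + 1) + 2 for all N ≥ 1.
Base case (N = 1): S(1) = -42, and the closed form gives -42. They agree.
Suppose the result is true for N = j, so S(j) = -2·11^j(j + 1) + 2.
Then S(j+1) = S(j) + (11^j(-20j - 42)) = (-2·11^j(j + 1) + 2) + (11^j(-20j - 42)).
Simplifying, S(j+1) = -22·11^j·j - 44·11^j + 2 = -2·11^(j+1)((j+1) + 1) + 2,
which is the closed form with N = j+1.
Hence, by induction on N, the claim holds for every N ≥ 1.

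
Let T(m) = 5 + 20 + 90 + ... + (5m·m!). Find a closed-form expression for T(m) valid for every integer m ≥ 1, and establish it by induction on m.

We claim T(m) = 5(m + 1)! - 5 for all m ≥ 1.
Base step (m = 1): T(1) = 5, and the closed form gives 5. They agree.
For the inductive step, assume it holds for an arbitrary r ≥ 1, so T(r) = 5(r + 1)! - 5.
Then T(r+1) = T(r) + (5(r + 1)(r + 1)!) = (5(r + 1)! - 5) + (5(r + 1)(r + 1)!).
Simplifying, T(r+1) = 5((r+1) + 1)! - 5,
which is the closed form with m = r+1.
Hence, by induction on m, the claim holds for every m ≥ 1.

T(m) = 5(m + 1)! - 5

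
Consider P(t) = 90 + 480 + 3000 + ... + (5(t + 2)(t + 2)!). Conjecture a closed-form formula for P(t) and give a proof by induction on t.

We claim P(t) = 5(t + 3)! - 30 for all t ≥ 1.
Base step (t = 1): P(1) = 90, and the closed form gives 90. They agree.
For the inductive step, assume it holds for an arbitrary p ≥ 1, so P(p) = 5(p + 3)! - 30.
Then P(p+1) = P(p) + (5(p + 3)(p + 3)!) = (5(p + 3)! - 30) + (5(p + 3)(p + 3)!).
Simplifying, P(p+1) = 5((p+1) + 3)! - 30,
which is the closed form with t = p+1.
Hence, by induction on t, the claim holds for every t ≥ 1.

P(t) = 5(t + 3)! - 30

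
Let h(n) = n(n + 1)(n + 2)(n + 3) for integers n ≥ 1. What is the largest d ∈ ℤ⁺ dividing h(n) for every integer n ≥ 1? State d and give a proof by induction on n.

Computing the first values: h(1) = 24 and h(2) = 120; gcd(24, 120) = 24, so d ≤ 24.
We prove 24 | n(n + 1)(n + 2)(n + 3) for all n ≥ 1 by induction on n.
Base case (n = 1): h(1) = 24 = 24·(1), so 24 | h(1).
Inductive step: suppose the statement holds for some m ≥ 1, i.e. 24 | h(m). Then
h(m+1) − h(m) = (m+1)·(m+2)·(m+3)·(m+4) − m·(m+1)·(m+2)·(m+3) = (m+1)·(m+2)·(m+3)·[(m+4) − m] = 4·(m+1)·(m+2)·(m+3). The product of 3 consecutive integers is divisible by (3)! = 6, so h(m+1) − h(m) is divisible by 4·6 = 24. By the inductive hypothesis 24 | h(m), hence 24 | h(m+1).
This completes the induction.
Therefore the largest such d is 24.

d = 24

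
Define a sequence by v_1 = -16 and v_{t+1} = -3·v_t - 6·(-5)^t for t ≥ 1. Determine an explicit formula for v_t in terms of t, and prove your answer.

Computing the first terms: v_1 = -16, v_2 = 78, v_3 = -384. This suggests v_t = -(-3)^(t - 1) + 3(-5)^t.
For the base case t = 1: the formula gives -16 = -16 = v_1.
For the inductive step, assume it holds for an arbitrary k ≥ 1, so v_k = -(-3)^(k - 1) + 3(-5)^k.
Then v_{k+1} = -3·v_k - 6·(-5)^k = -3·(-(-3)^(k - 1) + 3(-5)^k) - 6·(-5)^k = -(-3)^k + 3(-5)^(k + 1) = -(-3)^((k+1) - 1) + 3(-5)^(k+1),
which is the claimed formula at t = k+1.
This completes the induction.

v_t = -(-3)^(t - 1) + 3(-5)^t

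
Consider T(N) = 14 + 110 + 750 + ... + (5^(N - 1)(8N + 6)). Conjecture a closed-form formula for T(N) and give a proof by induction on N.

We claim T(N) = 5^N(2N + 1) - 1 for all N ≥ 1.
Base case (N = 1): T(1) = 14, and the closed form gives 14. They agree.
For the inductive step, assume it holds for an arbitrary j ≥ 1, so T(j) = 5^j(2j + 1) - 1.
Then T(j+1) = T(j) + (5^j(8j + 14)) = (5^j(2j + 1) - 1) + (5^j(8j + 14)).
Simplifying, T(j+1) = 10·5^j·j + 15·5^j - 1 = 5^(j+1)(2(j+1) + 1) - 1,
which is the closed form with N = j+1.
Hence, by induction on N, the claim holds for every N ≥ 1.

T(N) = 5^N(2N + 1) - 1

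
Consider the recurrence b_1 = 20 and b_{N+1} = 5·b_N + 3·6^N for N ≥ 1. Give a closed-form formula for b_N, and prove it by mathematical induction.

b_N = 2·5^(N - 1) + 3·6^N

Computing the first terms: b_1 = 20, b_2 = 118, b_3 = 698. This suggests b_N = 2·5^(N - 1) + 3·6^N.
When N = 1: the formula gives 20 = 20 = b_1.
Inductive step: suppose the statement holds for some m ≥ 1, so b_m = 2·5^(m - 1) + 3·6^m.
Then b_{m+1} = 5·b_m + 3·6^m = 5·(2·5^(m - 1) + 3·6^m) + 3·6^m = 2·5^m + 3·6^(m + 1) = 2·5^((m+1) - 1) + 3·6^(m+1),
which is the claimed formula at N = m+1.
Hence, by induction on N, the claim holds for every N ≥ 1.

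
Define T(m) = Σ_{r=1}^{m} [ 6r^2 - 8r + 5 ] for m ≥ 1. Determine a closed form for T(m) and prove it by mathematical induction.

We claim T(m) = m(2m^2 - m + 2) for all m ≥ 1.
When m = 1: T(1) = 3, and the closed form gives 3. They agree.
Inductive step: suppose the statement holds for some r ≥ 1, so T(r) = r(2r^2 - r + 2).
Then T(r+1) = T(r) + (6r^2 + 4r + 3) = (r(2r^2 - r + 2)) + (6r^2 + 4r + 3).
Simplifying, T(r+1) = (r + 1)(2r^2 + 3r + 3) = (r+1)(2(r+1)^2 - (r+1) + 2),
which is the closed form with m = r+1.
This completes the induction.

T(m) = m(2m^2 - m + 2)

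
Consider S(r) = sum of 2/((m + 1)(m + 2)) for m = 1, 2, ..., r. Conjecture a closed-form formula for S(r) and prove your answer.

We claim S(r) = r/(r + 2) for all r ≥ 1.
Base step (r = 1): S(1) = 1/3, and the closed form gives 1/3. They agree.
Inductive step: assume the claim holds for r = m, so S(m) = m/(m + 2).
Then S(m+1) = S(m) + (2/((m + 2)(m + 3))) = (m/(m + 2)) + (2/((m + 2)(m + 3))).
Simplifying, S(m+1) = (m + 1)/(m + 3) = (m+1)/((m+1) + 2),
which is the closed form with r = m+1.
This completes the induction.

S(r) = r/(r + 2)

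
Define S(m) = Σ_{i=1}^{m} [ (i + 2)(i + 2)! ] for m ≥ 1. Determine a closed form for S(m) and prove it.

We claim S(m) = (m + 3)! - 6 for all m ≥ 1.
Base case (m = 1): S(1) = 18, and the closed form gives 18. They agree.
For the inductive step, assume it holds for an arbitrary i ≥ 1, so S(i) = (i + 3)! - 6.
Then S(i+1) = S(i) + ((i + 3)(i + 3)!) = ((i + 3)! - 6) + ((i + 3)(i + 3)!).
Simplifying, S(i+1) = ((i+1) + 3)! - 6,
which is the closed form with m = i+1.
By induction, the statement is established for all m ≥ 1.

S(m) = (m + 3)! - 6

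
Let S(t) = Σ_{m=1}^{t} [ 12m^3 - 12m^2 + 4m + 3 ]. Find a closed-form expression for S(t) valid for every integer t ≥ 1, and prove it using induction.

S(t) = t(3t^3 + 2t^2 - t + 3)

We claim S(t) = t(3t^3 + 2t^2 - t + 3) for all t ≥ 1.
When t = 1: S(1) = 7, and the closed form gives 7. They agree.
Inductive step: suppose the statement holds for some m ≥ 1, so S(m) = m(3m^3 + 2m^2 - m + 3).
Then S(m+1) = S(m) + (12m^3 + 24m^2 + 16m + 7) = (m(3m^3 + 2m^2 - m + 3)) + (12m^3 + 24m^2 + 16m + 7).
Simplifying, S(m+1) = (m + 1)(3m^3 + 11m^2 + 12m + 7) = (m+1)(3(m+1)^3 + 2(m+1)^2 - (m+1) + 3),
which is the closed form with t = m+1.
By the principle of mathematical induction, the result holds for all t ≥ 1.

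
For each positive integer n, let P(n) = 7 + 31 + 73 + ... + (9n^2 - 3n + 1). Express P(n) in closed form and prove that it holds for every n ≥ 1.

We claim P(n) = n(3n^2 + 3n + 1) for all n ≥ 1.
Base case (n = 1): P(1) = 7, and the closed form gives 7. They agree.
For the inductive step, assume it holds for an arbitrary m ≥ 1, so P(m) = m(3m^2 + 3m + 1).
Then P(m+1) = P(m) + (9m^2 + 15m + 7) = (m(3m^2 + 3m + 1)) + (9m^2 + 15m + 7).
Simplifying, P(m+1) = (m + 1)(3m^2 + 9m + 7) = (m+1)(3(m+1)^2 + 3(m+1) + 1),
which is the closed form with n = m+1.
By the principle of mathematical induction, the result holds for all n ≥ 1.

P(n) = n(3n^2 + 3n + 1)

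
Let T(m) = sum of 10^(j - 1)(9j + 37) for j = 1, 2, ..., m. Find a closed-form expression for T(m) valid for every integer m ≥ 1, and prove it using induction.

T(m) = 10^m(m + 4) - 4

We claim T(m) = 10^m(m + 4) - 4 for all m ≥ 1.
When m = 1: T(1) = 46, and the closed form gives 46. They agree.
Inductive step: assume the claim holds for m = j, so T(j) = 10^j(j + 4) - 4.
Then T(j+1) = T(j) + (10^j(9j + 46)) = (10^j(j + 4) - 4) + (10^j(9j + 46)).
Simplifying, T(j+1) = 10·10^j·j + 50·10^j - 4 = 10^(j+1)((j+1) + 4) - 4,
which is the closed form with m = j+1.
Hence, by induction on m, the claim holds for every m ≥ 1.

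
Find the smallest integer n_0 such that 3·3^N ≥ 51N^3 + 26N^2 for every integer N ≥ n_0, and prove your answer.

At N = 8: 19683 < 27776, so the inequality fails and n_0 ≥ 9. We prove 3·3^N ≥ 51N^3 + 26N^2 for all N ≥ 9.
For the base case N = 9: 3·3^N = 59049 and 51N^3 + 26N^2 = 39285, so 59049 ≥ 39285.
Inductive step: assume the claim holds for N = j, so 3·3^j ≥ 51j^3 + 26j^2.
Then 3·3^(j + 1) = 3·(3·3^j) ≥ 3·(51j^3 + 26j^2).
Also, for j ≥ 9 we have 3·(51j^3 + 26j^2) ≥ 51(j+1)^3 + 26(j+1)^2, since 3·(51j^3 + 26j^2) − (51(j+1)^3 + 26(j+1)^2) = 102j^3 - 101j^2 - 205j - 77, which is nonnegative for all j ≥ 9.
Combining, 3·3^(j + 1) ≥ 51(j+1)^3 + 26(j+1)^2.
Hence, by induction on N, the claim holds for every N ≥ 9.
Hence the smallest such n_0 is 9.

n_0 = 9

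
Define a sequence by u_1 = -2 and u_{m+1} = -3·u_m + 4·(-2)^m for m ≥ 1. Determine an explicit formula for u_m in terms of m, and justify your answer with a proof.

Computing the first terms: u_1 = -2, u_2 = -2, u_3 = 22. This suggests u_m = (-2)^(m + 2) - 2(-3)^m.
Base step (m = 1): the formula gives -2 = -2 = u_1.
For the inductive step, assume it holds for an arbitrary k ≥ 1, so u_k = (-2)^(k + 2) - 2(-3)^k.
Then u_{k+1} = -3·u_k + 4·(-2)^k = -3·((-2)^(k + 2) - 2(-3)^k) + 4·(-2)^k = (-2)^(k + 3) - 2(-3)^(k + 1) = (-2)^((k+1) + 2) - 2(-3)^(k+1),
which is the claimed formula at m = k+1.
By the principle of mathematical induction, the result holds for all m ≥ 1.

u_m = (-2)^(m + 2) - 2(-3)^m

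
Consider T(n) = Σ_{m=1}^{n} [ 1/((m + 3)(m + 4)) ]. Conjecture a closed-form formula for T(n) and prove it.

We claim T(n) = n/(4(n + 4)) for all n ≥ 1.
When n = 1: T(1) = 1/20, and the closed form gives 1/20. They agree.
Inductive step: suppose the statement holds for some m ≥ 1, so T(m) = m/(4(m + 4)).
Then T(m+1) = T(m) + (1/((m + 4)(m + 5))) = (m/(4(m + 4))) + (1/((m + 4)(m + 5))).
Simplifying, T(m+1) = (m + 1)/(4(m + 5)) = (m+1)/(4((m+1) + 4)),
which is the closed form with n = m+1.
By induction, the statement is established for all n ≥ 1.

T(n) = n/(4(n + 4))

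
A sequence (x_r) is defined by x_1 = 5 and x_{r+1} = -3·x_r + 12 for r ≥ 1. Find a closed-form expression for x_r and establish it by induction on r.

x_r = 2(-3)^(r - 1) + 3

Computing the first terms: x_1 = 5, x_2 = -3, x_3 = 21. This suggests x_r = 2(-3)^(r - 1) + 3.
For the base case r = 1: the formula gives 5 = 5 = x_1.
Inductive step: suppose the statement holds for some p ≥ 1, so x_p = 2(-3)^(p - 1) + 3.
Then x_{p+1} = -3·x_p + 12 = -3·(2(-3)^(p - 1) + 3) + 12 = 2(-3)^p + 3 = 2(-3)^((p+1) - 1) + 3,
which is the claimed formula at r = p+1.
By the principle of mathematical induction, the result holds for all r ≥ 1.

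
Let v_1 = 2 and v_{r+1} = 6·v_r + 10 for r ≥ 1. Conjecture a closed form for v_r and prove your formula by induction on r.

v_r = 4·6^(r - 1) - 2

Computing the first terms: v_1 = 2, v_2 = 22, v_3 = 142. This suggests v_r = 4·6^(r - 1) - 2.
For the base case r = 1: the formula gives 2 = 2 = v_1.
Suppose the result is true for r = m, so v_m = 4·6^(m - 1) - 2.
Then v_{m+1} = 6·v_m + 10 = 6·(4·6^(m - 1) - 2) + 10 = 4·6^m - 2 = 4·6^((m+1) - 1) - 2,
which is the claimed formula at r = m+1.
This completes the induction.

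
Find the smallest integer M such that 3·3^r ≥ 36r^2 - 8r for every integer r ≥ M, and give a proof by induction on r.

M = 6

At r = 5: 729 < 860, so the inequality fails and M ≥ 6. We prove 3·3^r ≥ 36r^2 - 8r for all r ≥ 6.
Base step (r = 6): 3·3^r = 2187 and 36r^2 - 8r = 1248, so 2187 ≥ 1248.
Inductive step: suppose the statement holds for some i ≥ 6, so 3·3^i ≥ 36i^2 - 8i.
Then 3·3^(i + 1) = 3·(3·3^i) ≥ 3·(36i^2 - 8i).
Also, for i ≥ 6 we have 3·(36i^2 - 8i) ≥ 36(i+1)^2 - 8(i+1), since 3·(36i^2 - 8i) − (36(i+1)^2 - 8(i+1)) = 72i^2 - 88i - 28, which is nonnegative for all i ≥ 6.
Combining, 3·3^(i + 1) ≥ 36(i+1)^2 - 8(i+1).
This completes the induction.
Hence the smallest such M is 6.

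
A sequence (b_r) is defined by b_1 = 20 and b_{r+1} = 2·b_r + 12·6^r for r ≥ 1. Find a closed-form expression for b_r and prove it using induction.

Computing the first terms: b_1 = 20, b_2 = 112, b_3 = 656. This suggests b_r = 2^r + 3·6^r.
Base step (r = 1): the formula gives 20 = 20 = b_1.
For the inductive step, assume it holds for an arbitrary p ≥ 1, so b_p = 2^p + 3·6^p.
Then b_{p+1} = 2·b_p + 12·6^p = 2·(2^p + 3·6^p) + 12·6^p = 2^(p + 1) + 3·6^(p + 1),
which is the claimed formula at r = p+1.
This completes the induction.

b_r = 2^r + 3·6^r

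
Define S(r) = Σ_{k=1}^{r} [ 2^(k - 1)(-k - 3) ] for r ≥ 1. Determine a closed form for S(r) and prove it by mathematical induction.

We claim S(r) = -2^r(r + 2) + 2 for all r ≥ 1.
Base step (r = 1): S(1) = -4, and the closed form gives -4. They agree.
For the inductive step, assume it holds for an arbitrary k ≥ 1, so S(k) = -2^k(k + 2) + 2.
Then S(k+1) = S(k) + (2^k(-k - 4)) = (-2^k(k + 2) + 2) + (2^k(-k - 4)).
Simplifying, S(k+1) = -2·2^k·k - 6·2^k + 2 = -2^(k+1)((k+1) + 2) + 2,
which is the closed form with r = k+1.
Hence, by induction on r, the claim holds for every r ≥ 1.

S(r) = -2^r(r + 2) + 2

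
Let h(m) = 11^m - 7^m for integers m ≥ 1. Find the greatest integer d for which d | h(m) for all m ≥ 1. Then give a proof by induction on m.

d = 4

Computing the first values: h(1) = 4 and h(2) = 72; gcd(4, 72) = 4, so d ≤ 4.
We prove 4 | 11^m - 7^m for all m ≥ 1 by induction on m.
For the base case m = 1: h(1) = 4 = 4·(1), so 4 | h(1).
Inductive step: suppose the statement holds for some j ≥ 1, i.e. 4 | h(j). Then
11^{j+1} − 7^{j+1} = 11·11^j − 7·7^j = 11·(11^j − 7^j) + (4)·7^j. The first term is divisible by 4 by the inductive hypothesis, and the second term (4)·7^j is divisible by 4 since 4 | 4. Hence 4 | h(j+1).
By induction, the statement is established for all m ≥ 1.
Therefore the largest such d is 4.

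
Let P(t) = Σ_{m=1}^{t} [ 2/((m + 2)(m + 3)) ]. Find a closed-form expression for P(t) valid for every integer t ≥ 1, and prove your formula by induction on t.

We claim P(t) = 2t/(3(t + 3)) for all t ≥ 1.
Base case (t = 1): P(1) = 1/6, and the closed form gives 1/6. They agree.
Inductive step: suppose the statement holds for some m ≥ 1, so P(m) = 2m/(3(m + 3)).
Then P(m+1) = P(m) + (2/((m + 3)(m + 4))) = (2m/(3(m + 3))) + (2/((m + 3)(m + 4))).
Simplifying, P(m+1) = 2(m + 1)/(3(m + 4)) = 2(m+1)/(3((m+1) + 3)),
which is the closed form with t = m+1.
This completes the induction.

P(t) = 2t/(3(t + 3))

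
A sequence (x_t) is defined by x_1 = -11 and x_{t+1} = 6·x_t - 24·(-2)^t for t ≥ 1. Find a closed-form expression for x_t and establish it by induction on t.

Computing the first terms: x_1 = -11, x_2 = -18, x_3 = -204. This suggests x_t = 3(-2)^t - 5·6^(t - 1).
When t = 1: the formula gives -11 = -11 = x_1.
Inductive step: suppose the statement holds for some r ≥ 1, so x_r = 3(-2)^r - 5·6^(r - 1).
Then x_{r+1} = 6·x_r - 24·(-2)^r = 6·(3(-2)^r - 5·6^(r - 1)) - 24·(-2)^r = 3(-2)^(r + 1) - 5·6^r = 3(-2)^(r+1) - 5·6^((r+1) - 1),
which is the claimed formula at t = r+1.
This completes the induction.

x_t = 3(-2)^t - 5·6^(t - 1)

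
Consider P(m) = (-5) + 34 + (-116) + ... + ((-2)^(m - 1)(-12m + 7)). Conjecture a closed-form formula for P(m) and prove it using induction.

P(m) = (-2)^m(4m - 1) + 1

We claim P(m) = (-2)^m(4m - 1) + 1 for all m ≥ 1.
For the base case m = 1: P(1) = -5, and the closed form gives -5. They agree.
For the inductive step, assume it holds for an arbitrary i ≥ 1, so P(i) = (-2)^i(4i - 1) + 1.
Then P(i+1) = P(i) + ((-2)^i(-12i - 5)) = ((-2)^i(4i - 1) + 1) + ((-2)^i(-12i - 5)).
Simplifying, P(i+1) = -8(-2)^i·i - 6(-2)^i + 1 = (-2)^(i+1)(4(i+1) - 1) + 1,
which is the closed form with m = i+1.
Hence, by induction on m, the claim holds for every m ≥ 1.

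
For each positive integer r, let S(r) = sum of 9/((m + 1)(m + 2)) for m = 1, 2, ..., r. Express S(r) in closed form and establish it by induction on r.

We claim S(r) = 9r/(2(r + 2)) for all r ≥ 1.
For the base case r = 1: S(1) = 3/2, and the closed form gives 3/2. They agree.
Inductive step: assume the claim holds for r = m, so S(m) = 9m/(2(m + 2)).
Then S(m+1) = S(m) + (9/((m + 2)(m + 3))) = (9m/(2(m + 2))) + (9/((m + 2)(m + 3))).
Simplifying, S(m+1) = 9(m + 1)/(2(m + 3)) = 9(m+1)/(2((m+1) + 2)),
which is the closed form with r = m+1.
Hence, by induction on r, the claim holds for every r ≥ 1.

S(r) = 9r/(2(r + 2))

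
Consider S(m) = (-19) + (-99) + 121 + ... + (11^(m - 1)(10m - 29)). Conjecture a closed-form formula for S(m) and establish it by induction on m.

S(m) = 11^m(m - 3) + 3

We claim S(m) = 11^m(m - 3) + 3 for all m ≥ 1.
Base step (m = 1): S(1) = -19, and the closed form gives -19. They agree.
Inductive step: suppose the statement holds for some j ≥ 1, so S(j) = 11^j(j - 3) + 3.
Then S(j+1) = S(j) + (11^j(10j - 19)) = (11^j(j - 3) + 3) + (11^j(10j - 19)).
Simplifying, S(j+1) = 11·11^j·j - 22·11^j + 3 = 11^(j+1)((j+1) - 3) + 3,
which is the closed form with m = j+1.
This completes the induction.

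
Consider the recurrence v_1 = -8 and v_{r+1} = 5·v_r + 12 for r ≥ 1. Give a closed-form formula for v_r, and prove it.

Computing the first terms: v_1 = -8, v_2 = -28, v_3 = -128. This suggests v_r = -5^r - 3.
When r = 1: the formula gives -8 = -8 = v_1.
For the inductive step, assume it holds for an arbitrary m ≥ 1, so v_m = -5^m - 3.
Then v_{m+1} = 5·v_m + 12 = 5·(-5^m - 3) + 12 = -5^(m + 1) - 3,
which is the claimed formula at r = m+1.
By the principle of mathematical induction, the result holds for all r ≥ 1.

v_r = -5^r - 3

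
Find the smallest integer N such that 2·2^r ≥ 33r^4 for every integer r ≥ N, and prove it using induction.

N = 22

At r = 21: 4194304 < 6417873, so the inequality fails and N ≥ 22. We prove 2·2^r ≥ 33r^4 for all r ≥ 22.
Base step (r = 22): 2·2^r = 8388608 and 33r^4 = 7730448, so 8388608 ≥ 7730448.
Inductive step: assume the claim holds for r = j, so 2·2^j ≥ 33j^4.
Then 2·2^(j + 1) = 2·(2·2^j) ≥ 2·(33j^4).
Also, for j ≥ 22 we have 2·(33j^4) ≥ 33(j+1)^4, since 2 ≥ (1 + 1/j)^4 for all j ≥ 22.
Combining, 2·2^(j + 1) ≥ 33(j+1)^4.
This completes the induction.
Hence the smallest such N is 22.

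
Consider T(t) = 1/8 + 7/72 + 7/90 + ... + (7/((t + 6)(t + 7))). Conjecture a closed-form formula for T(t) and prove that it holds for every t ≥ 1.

We claim T(t) = t/(t + 7) for all t ≥ 1.
Base case (t = 1): T(1) = 1/8, and the closed form gives 1/8. They agree.
Suppose the result is true for t = p, so T(p) = p/(p + 7).
Then T(p+1) = T(p) + (7/((p + 7)(p + 8))) = (p/(p + 7)) + (7/((p + 7)(p + 8))).
Simplifying, T(p+1) = (p + 1)/(p + 8) = (p+1)/((p+1) + 7),
which is the closed form with t = p+1.
Hence, by induction on t, the claim holds for every t ≥ 1.

T(t) = t/(t + 7)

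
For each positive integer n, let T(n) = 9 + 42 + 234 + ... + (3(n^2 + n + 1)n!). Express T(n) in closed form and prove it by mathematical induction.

We claim T(n) = (3n + 3)(n + 1)! - 3 for all n ≥ 1.
Base case (n = 1): T(1) = 9, and the closed form gives 9. They agree.
Suppose the result is true for n = p, so T(p) = (3p + 3)(p + 1)! - 3.
Then T(p+1) = T(p) + (3(p^2 + 3p + 3)(p + 1)!) = ((3p + 3)(p + 1)! - 3) + (3(p^2 + 3p + 3)(p + 1)!).
Simplifying, T(p+1) = (3(p+1) + 3)((p+1) + 1)! - 3,
which is the closed form with n = p+1.
Hence, by induction on n, the claim holds for every n ≥ 1.

T(n) = (3n + 3)(n + 1)! - 3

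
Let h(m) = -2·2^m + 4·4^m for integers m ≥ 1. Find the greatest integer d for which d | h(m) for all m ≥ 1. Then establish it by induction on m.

Computing the first values: h(1) = 12 and h(2) = 56; gcd(12, 56) = 4, so d ≤ 4.
We prove 4 | -2·2^m + 4·4^m for all m ≥ 1 by induction on m.
Base case (m = 1): h(1) = 12 = 4·(3), so 4 | h(1).
Inductive step: suppose the statement holds for some j ≥ 1, i.e. 4 | h(j). Then
h(j+1) − 4·h(j) = (-2·2^(j+1) + 4·4^(j+1)) − 4·(-2·2^j + 4·4^j) = (-2)·2^j·(2 − 4) = (4)·2^j. Since 4 | h(j) by the inductive hypothesis, 4 | 4·h(j); and 4 | 4 since 4 = 4·1. Therefore 4 | h(j+1).
By induction, the statement is established for all m ≥ 1.
Therefore the largest such d is 4.

d = 4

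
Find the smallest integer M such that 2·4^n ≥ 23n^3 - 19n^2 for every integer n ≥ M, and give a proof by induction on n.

M = 6

At n = 5: 2048 < 2400, so the inequality fails and M ≥ 6. We prove 2·4^n ≥ 23n^3 - 19n^2 for all n ≥ 6.
When n = 6: 2·4^n = 8192 and 23n^3 - 19n^2 = 4284, so 8192 ≥ 4284.
Inductive step: suppose the statement holds for some i ≥ 6, so 2·4^i ≥ 23i^3 - 19i^2.
Then 2·4^(i + 1) = 4·(2·4^i) ≥ 4·(23i^3 - 19i^2).
Also, for i ≥ 6 we have 4·(23i^3 - 19i^2) ≥ 23(i+1)^3 - 19(i+1)^2, since 4·(23i^3 - 19i^2) − (23(i+1)^3 - 19(i+1)^2) = 69i^3 - 126i^2 - 31i - 4, which is nonnegative for all i ≥ 6.
Combining, 2·4^(i + 1) ≥ 23(i+1)^3 - 19(i+1)^2.
This completes the induction.
Hence the smallest such M is 6.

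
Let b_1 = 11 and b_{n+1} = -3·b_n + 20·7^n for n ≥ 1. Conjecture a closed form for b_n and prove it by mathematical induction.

Computing the first terms: b_1 = 11, b_2 = 107, b_3 = 659. This suggests b_n = (-3)^n + 2·7^n.
Base step (n = 1): the formula gives 11 = 11 = b_1.
Suppose the result is true for n = r, so b_r = (-3)^r + 2·7^r.
Then b_{r+1} = -3·b_r + 20·7^r = -3·((-3)^r + 2·7^r) + 20·7^r = (-3)^(r + 1) + 2·7^(r + 1),
which is the claimed formula at n = r+1.
By the principle of mathematical induction, the result holds for all n ≥ 1.

b_n = (-3)^n + 2·7^n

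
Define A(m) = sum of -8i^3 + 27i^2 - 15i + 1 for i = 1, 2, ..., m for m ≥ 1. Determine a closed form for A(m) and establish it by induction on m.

A(m) = -m(2m^3 - 5m^2 - 4m + 2)

We claim A(m) = -m(2m^3 - 5m^2 - 4m + 2) for all m ≥ 1.
For the base case m = 1: A(1) = 5, and the closed form gives 5. They agree.
For the inductive step, assume it holds for an arbitrary i ≥ 1, so A(i) = i(-2i^3 + 5i^2 + 4i - 2).
Then A(i+1) = A(i) + (-8i^3 + 3i^2 + 15i + 5) = (i(-2i^3 + 5i^2 + 4i - 2)) + (-8i^3 + 3i^2 + 15i + 5).
Simplifying, A(i+1) = -(i + 1)(2i^3 + i^2 - 8i - 5) = -(i+1)(2(i+1)^3 - 5(i+1)^2 - 4(i+1) + 2),
which is the closed form with m = i+1.
This completes the induction.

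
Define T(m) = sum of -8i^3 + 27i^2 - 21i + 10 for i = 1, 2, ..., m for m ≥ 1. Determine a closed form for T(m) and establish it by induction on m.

We claim T(m) = -m(2m^3 - 5m^2 - m - 4) for all m ≥ 1.
Base case (m = 1): T(1) = 8, and the closed form gives 8. They agree.
For the inductive step, assume it holds for an arbitrary i ≥ 1, so T(i) = i(-2i^3 + 5i^2 + i + 4).
Then T(i+1) = T(i) + (-8i^3 + 3i^2 + 9i + 8) = (i(-2i^3 + 5i^2 + i + 4)) + (-8i^3 + 3i^2 + 9i + 8).
Simplifying, T(i+1) = -(i + 1)(2i^3 + i^2 - 5i - 8) = -(i+1)(2(i+1)^3 - 5(i+1)^2 - (i+1) - 4),
which is the closed form with m = i+1.
By the principle of mathematical induction, the result holds for all m ≥ 1.

T(m) = -m(2m^3 - 5m^2 - m - 4)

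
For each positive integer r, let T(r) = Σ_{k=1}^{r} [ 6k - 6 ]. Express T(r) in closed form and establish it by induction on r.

T(r) = 3r(r - 1)

We claim T(r) = 3r(r - 1) for all r ≥ 1.
For the base case r = 1: T(1) = 0, and the closed form gives 0. They agree.
For the inductive step, assume it holds for an arbitrary k ≥ 1, so T(k) = 3k(k - 1).
Then T(k+1) = T(k) + (6k) = (3k(k - 1)) + (6k).
Simplifying, T(k+1) = 3k(k + 1) = 3(k+1)((k+1) - 1),
which is the closed form with r = k+1.
By induction, the statement is established for all r ≥ 1.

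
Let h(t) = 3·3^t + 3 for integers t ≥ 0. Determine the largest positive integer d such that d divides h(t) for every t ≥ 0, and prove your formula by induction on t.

Computing the first values: h(0) = 6 and h(1) = 12; gcd(6, 12) = 6, so d ≤ 6.
We prove 6 | 3·3^t + 3 for all t ≥ 0 by induction on t.
Base step (t = 0): h(0) = 6 = 6·(1), so 6 | h(0).
For the inductive step, assume it holds for an arbitrary j ≥ 0, i.e. 6 | h(j). Then
h(j+1) = 3·3^(j+1) + 3 = 3·(3·3^j + 3) - 6 = 3·h(j) - 6. The first term is divisible by 6 by the inductive hypothesis, and -6 is divisible by 6. Hence 6 | h(j+1).
This completes the induction.
Therefore the largest such d is 6.

d = 6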